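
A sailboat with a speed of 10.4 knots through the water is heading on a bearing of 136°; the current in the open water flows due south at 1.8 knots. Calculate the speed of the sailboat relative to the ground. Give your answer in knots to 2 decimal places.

Taking east as x and north as y: velocity relative to the water = (7.224, -7.481) knots; the water relative to ground = (0.000, -1.800) knots.
Velocity relative to ground = (7.224, -7.481) + (0.000, -1.800) = (7.224, -9.281) knots.
Speed = |(7.224, -9.281)| = 11.761 knots.

11.76 knots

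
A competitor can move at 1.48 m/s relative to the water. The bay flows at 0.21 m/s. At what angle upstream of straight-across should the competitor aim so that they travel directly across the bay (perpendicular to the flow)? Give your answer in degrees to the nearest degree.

To cancel the current, the upstream component of the competitor's velocity must equal the flow: 1.48 sin θ = 0.21.
sin θ = 0.21 / 1.48 = 0.1419.
θ = arcsin(0.1419) = 8.157°.

8°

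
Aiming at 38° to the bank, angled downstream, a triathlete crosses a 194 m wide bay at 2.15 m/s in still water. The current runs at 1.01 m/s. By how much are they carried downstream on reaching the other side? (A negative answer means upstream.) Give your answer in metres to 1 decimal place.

Perpendicular speed = 1.324 m/s; crossing time = 194 / 1.324 = 146.562 s.
Net downstream speed = 2.704 m/s.
Drift = 2.704 × 146.562 = 396.336 m (downstream).

396.3 m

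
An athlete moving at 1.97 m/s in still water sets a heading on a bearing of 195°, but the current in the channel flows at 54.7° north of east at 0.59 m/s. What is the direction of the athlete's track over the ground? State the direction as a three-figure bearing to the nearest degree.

Taking east as x and north as y: velocity relative to the water = (-0.510, -1.903) m/s; the water relative to ground = (0.341, 0.482) m/s.
Velocity relative to ground = (-0.510, -1.903) + (0.341, 0.482) = (-0.169, -1.421) m/s.
Bearing = atan2(-0.17, -1.42) = 186.78° clockwise from north.

187°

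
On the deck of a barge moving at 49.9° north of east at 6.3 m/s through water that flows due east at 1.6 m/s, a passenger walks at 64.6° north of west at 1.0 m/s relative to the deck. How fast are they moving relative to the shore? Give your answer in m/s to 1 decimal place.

7.8 m/s

In east/north components (m/s): passenger relative to barge = (-0.429, 0.903); barge relative to water = (4.058, 4.819); water relative to ground = (1.600, 0.000).
Sum = (5.229, 5.722) m/s.
Speed = |(5.229, 5.722)| = 7.752 m/s.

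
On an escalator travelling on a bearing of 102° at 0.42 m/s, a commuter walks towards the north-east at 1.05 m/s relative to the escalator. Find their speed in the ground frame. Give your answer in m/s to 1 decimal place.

1.3 m/s

Taking east as x and north as y: escalator velocity = (0.411, -0.087) m/s; commuter velocity relative to escalator = (0.742, 0.742) m/s.
Velocity relative to ground = (0.411, -0.087) + (0.742, 0.742) = (1.153, 0.655) m/s.
Speed = |(1.153, 0.655)| = 1.326 m/s.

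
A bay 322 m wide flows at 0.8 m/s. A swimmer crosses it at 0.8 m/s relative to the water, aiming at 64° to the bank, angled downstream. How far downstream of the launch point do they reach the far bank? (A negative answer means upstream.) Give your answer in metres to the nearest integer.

515 m

Perpendicular speed = 0.719 m/s; crossing time = 322 / 0.719 = 447.822 s.
Net downstream speed = 1.151 m/s.
Drift = 1.151 × 447.822 = 515.308 m (downstream).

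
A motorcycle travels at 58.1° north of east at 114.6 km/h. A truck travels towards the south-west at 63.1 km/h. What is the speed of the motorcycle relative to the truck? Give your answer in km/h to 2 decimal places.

Taking east as x and north as y: motorcycle velocity = (60.559, 97.292) km/h; truck velocity = (-44.618, -44.618) km/h.
Velocity of motorcycle relative to truck = (60.559, 97.292) − (-44.618, -44.618) = (105.177, 141.911) km/h.
Magnitude = |(105.177, 141.911)| = 176.638 km/h.

176.64 km/h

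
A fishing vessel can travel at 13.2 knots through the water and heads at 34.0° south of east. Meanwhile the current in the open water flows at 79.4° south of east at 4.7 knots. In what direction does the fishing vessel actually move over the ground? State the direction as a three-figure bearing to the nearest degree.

135°

Taking east as x and north as y: velocity relative to the water = (10.943, -7.381) knots; the water relative to ground = (0.865, -4.620) knots.
Velocity relative to ground = (10.943, -7.381) + (0.865, -4.620) = (11.808, -12.001) knots.
Bearing = atan2(11.81, -12.00) = 135.47° clockwise from north.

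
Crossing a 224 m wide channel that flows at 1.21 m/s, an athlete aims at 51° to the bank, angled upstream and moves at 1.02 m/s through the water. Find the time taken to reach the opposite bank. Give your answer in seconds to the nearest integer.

283 s

The component of the athlete's velocity perpendicular to the bank is 1.02 × sin 51° = 0.793 m/s.
The current is parallel to the bank, so it does not affect the crossing time.
Time = 224 / 0.793 = 282.582 s.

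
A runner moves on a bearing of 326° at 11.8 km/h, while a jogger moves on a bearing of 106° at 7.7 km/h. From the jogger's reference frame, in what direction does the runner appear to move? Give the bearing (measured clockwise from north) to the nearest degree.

310°

Taking east as x and north as y: runner velocity = (-6.598, 9.783) km/h; jogger velocity = (7.402, -2.122) km/h.
Velocity of runner relative to jogger = (-6.598, 9.783) − (7.402, -2.122) = (-14.000, 11.905) km/h.
Bearing = atan2(-14.00, 11.91) = 310.38° clockwise from north.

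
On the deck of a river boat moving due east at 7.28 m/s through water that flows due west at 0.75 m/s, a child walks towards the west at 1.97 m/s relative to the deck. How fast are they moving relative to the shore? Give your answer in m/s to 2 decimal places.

4.56 m/s

In east/north components (m/s): child relative to river boat = (-1.970, 0.000); river boat relative to water = (7.280, 0.000); water relative to ground = (-0.750, 0.000).
Sum = (4.560, 0.000) m/s.
Speed = |(4.560, 0.000)| = 4.560 m/s.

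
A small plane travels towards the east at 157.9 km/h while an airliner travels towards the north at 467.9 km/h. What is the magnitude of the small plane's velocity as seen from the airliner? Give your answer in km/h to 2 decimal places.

Taking east as x and north as y: small plane velocity = (157.900, 0.000) km/h; airliner velocity = (0.000, 467.900) km/h.
Velocity of small plane relative to airliner = (157.900, 0.000) − (0.000, 467.900) = (157.900, -467.900) km/h.
Magnitude = |(157.900, -467.900)| = 493.825 km/h.

493.82 km/h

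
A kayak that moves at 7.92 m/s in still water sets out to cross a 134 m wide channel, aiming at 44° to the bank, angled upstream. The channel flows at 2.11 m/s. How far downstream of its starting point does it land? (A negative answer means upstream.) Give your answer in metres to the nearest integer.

Perpendicular speed = 5.502 m/s; crossing time = 134 / 5.502 = 24.356 s.
Net downstream speed = -3.587 m/s.
Drift = -3.587 × 24.356 = -87.370 m (upstream).

-87 m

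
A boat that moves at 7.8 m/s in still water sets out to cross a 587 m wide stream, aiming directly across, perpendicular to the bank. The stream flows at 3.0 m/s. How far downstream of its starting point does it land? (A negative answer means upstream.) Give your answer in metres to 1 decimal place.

Perpendicular speed = 7.800 m/s; crossing time = 587 / 7.800 = 75.256 s.
Net downstream speed = 3.000 m/s.
Drift = 3.000 × 75.256 = 225.769 m (downstream).

225.8 m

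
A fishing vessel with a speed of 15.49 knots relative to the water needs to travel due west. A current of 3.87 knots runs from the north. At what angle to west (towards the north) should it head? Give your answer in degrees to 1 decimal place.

14.5°

The current pushes perpendicular to the desired track; the heading must have a component into the current equal to 3.87 knots: 15.49 sin θ = 3.87.
sin θ = 0.2498, so θ = 14.468°.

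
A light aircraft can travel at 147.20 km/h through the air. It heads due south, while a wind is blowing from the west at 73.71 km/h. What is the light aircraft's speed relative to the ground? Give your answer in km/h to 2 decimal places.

164.62 km/h

Taking east as x and north as y: velocity relative to the air = (0.000, -147.200) km/h; the air relative to ground = (73.710, 0.000) km/h.
Velocity relative to ground = (0.000, -147.200) + (73.710, 0.000) = (73.710, -147.200) km/h.
Speed = |(73.710, -147.200)| = 164.624 km/h.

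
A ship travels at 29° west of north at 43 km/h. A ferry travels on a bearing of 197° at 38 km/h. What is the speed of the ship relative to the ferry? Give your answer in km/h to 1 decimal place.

Taking east as x and north as y: ship velocity = (-20.847, 37.609) km/h; ferry velocity = (-11.110, -36.340) km/h.
Velocity of ship relative to ferry = (-20.847, 37.609) − (-11.110, -36.340) = (-9.737, 73.948) km/h.
Magnitude = |(-9.737, 73.948)| = 74.586 km/h.

74.6 km/h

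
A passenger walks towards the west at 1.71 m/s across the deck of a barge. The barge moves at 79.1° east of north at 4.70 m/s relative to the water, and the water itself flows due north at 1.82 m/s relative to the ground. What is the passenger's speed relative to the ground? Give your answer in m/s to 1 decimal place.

4.0 m/s

In east/north components (m/s): passenger relative to barge = (-1.710, 0.000); barge relative to water = (4.615, 0.889); water relative to ground = (0.000, 1.820).
Sum = (2.905, 2.709) m/s.
Speed = |(2.905, 2.709)| = 3.972 m/s.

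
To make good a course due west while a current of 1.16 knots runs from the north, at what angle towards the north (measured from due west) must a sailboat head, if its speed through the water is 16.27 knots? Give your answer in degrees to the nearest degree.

The current pushes perpendicular to the desired track; the heading must have a component into the current equal to 1.16 knots: 16.27 sin θ = 1.16.
sin θ = 0.0713, so θ = 4.088°.

4°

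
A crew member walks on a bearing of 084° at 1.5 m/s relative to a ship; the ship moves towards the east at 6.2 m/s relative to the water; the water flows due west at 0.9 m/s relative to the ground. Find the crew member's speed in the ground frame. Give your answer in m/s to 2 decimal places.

6.79 m/s

In east/north components (m/s): crew member relative to ship = (1.492, 0.157); ship relative to water = (6.200, 0.000); water relative to ground = (-0.900, 0.000).
Sum = (6.792, 0.157) m/s.
Speed = |(6.792, 0.157)| = 6.794 m/s.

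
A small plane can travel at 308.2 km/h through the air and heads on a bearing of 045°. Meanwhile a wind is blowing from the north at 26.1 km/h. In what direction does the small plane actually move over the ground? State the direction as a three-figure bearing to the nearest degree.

Taking east as x and north as y: velocity relative to the air = (217.930, 217.930) km/h; the air relative to ground = (0.000, -26.100) km/h.
Velocity relative to ground = (217.930, 217.930) + (0.000, -26.100) = (217.930, 191.830) km/h.
Bearing = atan2(217.93, 191.83) = 48.64° clockwise from north.

049°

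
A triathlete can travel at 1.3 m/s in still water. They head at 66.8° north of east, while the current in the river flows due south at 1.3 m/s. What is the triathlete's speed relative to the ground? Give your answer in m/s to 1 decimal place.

0.5 m/s

Taking east as x and north as y: velocity relative to the water = (0.512, 1.195) m/s; the water relative to ground = (0.000, -1.300) m/s.
Velocity relative to ground = (0.512, 1.195) + (0.000, -1.300) = (0.512, -0.105) m/s.
Speed = |(0.512, -0.105)| = 0.523 m/s.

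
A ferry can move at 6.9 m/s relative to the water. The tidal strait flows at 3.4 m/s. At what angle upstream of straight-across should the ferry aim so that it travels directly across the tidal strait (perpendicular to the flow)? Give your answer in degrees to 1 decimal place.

To cancel the current, the upstream component of the ferry's velocity must equal the flow: 6.9 sin θ = 3.4.
sin θ = 3.4 / 6.9 = 0.4928.
θ = arcsin(0.4928) = 29.522°.

29.5°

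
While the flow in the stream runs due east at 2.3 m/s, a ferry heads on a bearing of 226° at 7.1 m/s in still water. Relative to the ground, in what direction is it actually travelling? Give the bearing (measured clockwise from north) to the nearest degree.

Taking east as x and north as y: velocity relative to the water = (-5.107, -4.932) m/s; the water relative to ground = (2.300, 0.000) m/s.
Velocity relative to ground = (-5.107, -4.932) + (2.300, 0.000) = (-2.807, -4.932) m/s.
Bearing = atan2(-2.81, -4.93) = 209.65° clockwise from north.

210°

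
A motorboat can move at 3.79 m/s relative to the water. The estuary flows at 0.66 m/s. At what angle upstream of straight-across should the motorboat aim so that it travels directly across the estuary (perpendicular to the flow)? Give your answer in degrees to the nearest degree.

To cancel the current, the upstream component of the motorboat's velocity must equal the flow: 3.79 sin θ = 0.66.
sin θ = 0.66 / 3.79 = 0.1741.
θ = arcsin(0.1741) = 10.029°.

10°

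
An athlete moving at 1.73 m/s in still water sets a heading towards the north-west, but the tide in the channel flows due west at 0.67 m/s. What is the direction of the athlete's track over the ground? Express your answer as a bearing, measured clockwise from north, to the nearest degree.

303°

Taking east as x and north as y: velocity relative to the water = (-1.223, 1.223) m/s; the water relative to ground = (-0.670, 0.000) m/s.
Velocity relative to ground = (-1.223, 1.223) + (-0.670, 0.000) = (-1.893, 1.223) m/s.
Bearing = atan2(-1.89, 1.22) = 302.87° clockwise from north.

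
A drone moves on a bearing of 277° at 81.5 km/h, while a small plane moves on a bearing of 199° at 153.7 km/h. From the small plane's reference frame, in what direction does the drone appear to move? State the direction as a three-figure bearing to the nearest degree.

Taking east as x and north as y: drone velocity = (-80.893, 9.932) km/h; small plane velocity = (-50.040, -145.326) km/h.
Velocity of drone relative to small plane = (-80.893, 9.932) − (-50.040, -145.326) = (-30.853, 155.259) km/h.
Bearing = atan2(-30.85, 155.26) = 348.76° clockwise from north.

349°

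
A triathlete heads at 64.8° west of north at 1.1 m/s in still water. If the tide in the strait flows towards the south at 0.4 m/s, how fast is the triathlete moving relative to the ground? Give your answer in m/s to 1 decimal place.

1.0 m/s

Taking east as x and north as y: velocity relative to the water = (-0.995, 0.468) m/s; the water relative to ground = (0.000, -0.400) m/s.
Velocity relative to ground = (-0.995, 0.468) + (0.000, -0.400) = (-0.995, 0.068) m/s.
Speed = |(-0.995, 0.068)| = 0.998 m/s.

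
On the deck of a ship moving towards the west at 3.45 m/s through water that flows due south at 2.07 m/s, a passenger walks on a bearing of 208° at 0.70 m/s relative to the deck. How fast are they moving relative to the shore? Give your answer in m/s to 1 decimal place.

In east/north components (m/s): passenger relative to ship = (-0.329, -0.618); ship relative to water = (-3.450, 0.000); water relative to ground = (0.000, -2.070).
Sum = (-3.779, -2.688) m/s.
Speed = |(-3.779, -2.688)| = 4.637 m/s.

4.6 m/s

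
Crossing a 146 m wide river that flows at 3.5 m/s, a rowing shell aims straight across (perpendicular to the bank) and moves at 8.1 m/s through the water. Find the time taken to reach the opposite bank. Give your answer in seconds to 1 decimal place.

The component of the rowing shell's velocity perpendicular to the bank is 8.1 m/s.
The current is parallel to the bank, so it does not affect the crossing time.
Time = 146 / 8.100 = 18.025 s.

18.0 s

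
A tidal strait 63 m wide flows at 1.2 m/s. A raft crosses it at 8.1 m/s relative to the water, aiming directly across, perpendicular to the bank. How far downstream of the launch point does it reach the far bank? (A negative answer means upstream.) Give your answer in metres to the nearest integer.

9 m

Perpendicular speed = 8.100 m/s; crossing time = 63 / 8.100 = 7.778 s.
Net downstream speed = 1.200 m/s.
Drift = 1.200 × 7.778 = 9.333 m (downstream).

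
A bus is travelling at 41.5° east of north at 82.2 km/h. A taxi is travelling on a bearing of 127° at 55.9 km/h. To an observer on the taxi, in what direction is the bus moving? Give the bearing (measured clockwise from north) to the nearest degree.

Taking east as x and north as y: bus velocity = (54.467, 61.564) km/h; taxi velocity = (44.644, -33.641) km/h.
Velocity of bus relative to taxi = (54.467, 61.564) − (44.644, -33.641) = (9.824, 95.206) km/h.
Bearing = atan2(9.82, 95.21) = 5.89° clockwise from north.

006°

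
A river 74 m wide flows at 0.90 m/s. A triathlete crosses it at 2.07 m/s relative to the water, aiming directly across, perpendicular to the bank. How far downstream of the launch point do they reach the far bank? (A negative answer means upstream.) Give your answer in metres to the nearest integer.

32 m

Perpendicular speed = 2.070 m/s; crossing time = 74 / 2.070 = 35.749 s.
Net downstream speed = 0.900 m/s.
Drift = 0.900 × 35.749 = 32.174 m (downstream).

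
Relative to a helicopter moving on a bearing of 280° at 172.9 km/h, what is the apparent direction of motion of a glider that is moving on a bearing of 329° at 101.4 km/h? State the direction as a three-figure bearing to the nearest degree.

Taking east as x and north as y: glider velocity = (-52.225, 86.917) km/h; helicopter velocity = (-170.273, 30.024) km/h.
Velocity of glider relative to helicopter = (-52.225, 86.917) − (-170.273, 30.024) = (118.048, 56.893) km/h.
Bearing = atan2(118.05, 56.89) = 64.27° clockwise from north.

064°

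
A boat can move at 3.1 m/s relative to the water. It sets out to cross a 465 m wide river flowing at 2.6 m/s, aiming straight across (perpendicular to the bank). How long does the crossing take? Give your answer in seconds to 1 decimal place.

150.0 s

The component of the boat's velocity perpendicular to the bank is 3.1 m/s.
Only the cross-stream component determines the crossing time; the current contributes nothing perpendicular to the bank.
Time = 465 / 3.100 = 150.000 s.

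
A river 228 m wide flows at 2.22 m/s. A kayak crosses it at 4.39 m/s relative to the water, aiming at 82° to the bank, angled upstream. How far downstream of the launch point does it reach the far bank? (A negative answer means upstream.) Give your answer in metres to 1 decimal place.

84.4 m

Perpendicular speed = 4.347 m/s; crossing time = 228 / 4.347 = 52.447 s.
Net downstream speed = 1.609 m/s.
Drift = 1.609 × 52.447 = 84.388 m (downstream).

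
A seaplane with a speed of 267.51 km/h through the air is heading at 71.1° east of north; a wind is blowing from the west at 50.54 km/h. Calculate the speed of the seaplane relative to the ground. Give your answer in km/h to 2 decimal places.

Taking east as x and north as y: velocity relative to the air = (253.087, 86.651) km/h; the air relative to ground = (50.540, 0.000) km/h.
Velocity relative to ground = (253.087, 86.651) + (50.540, 0.000) = (303.627, 86.651) km/h.
Speed = |(303.627, 86.651)| = 315.750 km/h.

315.75 km/h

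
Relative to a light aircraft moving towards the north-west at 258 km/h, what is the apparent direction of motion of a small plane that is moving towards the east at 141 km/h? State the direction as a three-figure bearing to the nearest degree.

Taking east as x and north as y: small plane velocity = (141.000, 0.000) km/h; light aircraft velocity = (-182.434, 182.434) km/h.
Velocity of small plane relative to light aircraft = (141.000, 0.000) − (-182.434, 182.434) = (323.434, -182.434) km/h.
Bearing = atan2(323.43, -182.43) = 119.43° clockwise from north.

119°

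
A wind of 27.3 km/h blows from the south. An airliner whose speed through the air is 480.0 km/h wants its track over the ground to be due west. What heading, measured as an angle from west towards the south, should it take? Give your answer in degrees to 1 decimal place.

The wind pushes perpendicular to the desired track; the heading must have a component into the wind equal to 27.3 km/h: 480.0 sin θ = 27.3.
sin θ = 0.0569, so θ = 3.260°.

3.3°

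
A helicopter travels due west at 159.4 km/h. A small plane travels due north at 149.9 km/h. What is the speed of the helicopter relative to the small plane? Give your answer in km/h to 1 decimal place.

Taking east as x and north as y: helicopter velocity = (-159.400, 0.000) km/h; small plane velocity = (0.000, 149.900) km/h.
Velocity of helicopter relative to small plane = (-159.400, 0.000) − (0.000, 149.900) = (-159.400, -149.900) km/h.
Magnitude = |(-159.400, -149.900)| = 218.811 km/h.

218.8 km/h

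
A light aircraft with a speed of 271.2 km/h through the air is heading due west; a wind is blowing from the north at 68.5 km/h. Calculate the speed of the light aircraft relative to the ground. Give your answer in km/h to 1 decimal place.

Taking east as x and north as y: velocity relative to the air = (-271.200, 0.000) km/h; the air relative to ground = (0.000, -68.500) km/h.
Velocity relative to ground = (-271.200, 0.000) + (0.000, -68.500) = (-271.200, -68.500) km/h.
Speed = |(-271.200, -68.500)| = 279.717 km/h.

279.7 km/h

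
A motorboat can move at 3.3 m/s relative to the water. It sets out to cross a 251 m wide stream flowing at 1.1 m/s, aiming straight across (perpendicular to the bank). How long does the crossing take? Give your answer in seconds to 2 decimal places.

76.06 s

The component of the motorboat's velocity perpendicular to the bank is 3.3 m/s.
Only the cross-stream component determines the crossing time; the current contributes nothing perpendicular to the bank.
Time = 251 / 3.300 = 76.061 s.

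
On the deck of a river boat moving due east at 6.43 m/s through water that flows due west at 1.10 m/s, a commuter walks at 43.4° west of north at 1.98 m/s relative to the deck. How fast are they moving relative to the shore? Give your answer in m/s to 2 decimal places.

4.22 m/s

In east/north components (m/s): commuter relative to river boat = (-1.360, 1.439); river boat relative to water = (6.430, 0.000); water relative to ground = (-1.100, 0.000).
Sum = (3.970, 1.439) m/s.
Speed = |(3.970, 1.439)| = 4.222 m/s.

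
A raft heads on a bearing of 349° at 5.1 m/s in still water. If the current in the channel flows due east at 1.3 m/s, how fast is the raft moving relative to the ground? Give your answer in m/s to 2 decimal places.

Taking east as x and north as y: velocity relative to the water = (-0.973, 5.006) m/s; the water relative to ground = (1.300, 0.000) m/s.
Velocity relative to ground = (-0.973, 5.006) + (1.300, 0.000) = (0.327, 5.006) m/s.
Speed = |(0.327, 5.006)| = 5.017 m/s.

5.02 m/s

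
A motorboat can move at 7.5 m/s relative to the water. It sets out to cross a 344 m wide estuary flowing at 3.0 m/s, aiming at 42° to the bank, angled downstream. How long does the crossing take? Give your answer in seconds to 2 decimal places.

The component of the motorboat's velocity perpendicular to the bank is 7.5 × sin 42° = 5.018 m/s.
The flow acts along the bank and has no component across it.
Time = 344 / 5.018 = 68.547 s.

68.55 s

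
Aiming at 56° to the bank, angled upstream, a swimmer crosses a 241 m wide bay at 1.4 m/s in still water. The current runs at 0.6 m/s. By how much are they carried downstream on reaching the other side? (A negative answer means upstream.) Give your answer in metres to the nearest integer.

-38 m

Perpendicular speed = 1.161 m/s; crossing time = 241 / 1.161 = 207.642 s.
Net downstream speed = -0.183 m/s.
Drift = -0.183 × 207.642 = -37.971 m (upstream).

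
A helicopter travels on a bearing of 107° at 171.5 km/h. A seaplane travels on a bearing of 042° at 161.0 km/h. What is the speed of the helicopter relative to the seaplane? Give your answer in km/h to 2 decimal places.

Taking east as x and north as y: helicopter velocity = (164.006, -50.142) km/h; seaplane velocity = (107.730, 119.646) km/h.
Velocity of helicopter relative to seaplane = (164.006, -50.142) − (107.730, 119.646) = (56.276, -169.788) km/h.
Magnitude = |(56.276, -169.788)| = 178.871 km/h.

178.87 km/h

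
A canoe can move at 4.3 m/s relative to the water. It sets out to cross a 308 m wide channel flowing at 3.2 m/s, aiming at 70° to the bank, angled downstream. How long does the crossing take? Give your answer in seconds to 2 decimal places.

The component of the canoe's velocity perpendicular to the bank is 4.3 × sin 70° = 4.041 m/s.
The flow acts along the bank and has no component across it.
Time = 308 / 4.041 = 76.225 s.

76.22 s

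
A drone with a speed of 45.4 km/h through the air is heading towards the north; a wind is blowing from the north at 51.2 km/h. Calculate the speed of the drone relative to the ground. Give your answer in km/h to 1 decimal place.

Taking east as x and north as y: velocity relative to the air = (0.000, 45.400) km/h; the air relative to ground = (0.000, -51.200) km/h.
Velocity relative to ground = (0.000, 45.400) + (0.000, -51.200) = (0.000, -5.800) km/h.
Speed = |(0.000, -5.800)| = 5.800 km/h.

5.8 km/h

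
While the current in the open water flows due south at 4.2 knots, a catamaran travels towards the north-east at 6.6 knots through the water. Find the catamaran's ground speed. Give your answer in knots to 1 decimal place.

4.7 knots

Taking east as x and north as y: velocity relative to the water = (4.667, 4.667) knots; the water relative to ground = (0.000, -4.200) knots.
Velocity relative to ground = (4.667, 4.667) + (0.000, -4.200) = (4.667, 0.467) knots.
Speed = |(4.667, 0.467)| = 4.690 knots.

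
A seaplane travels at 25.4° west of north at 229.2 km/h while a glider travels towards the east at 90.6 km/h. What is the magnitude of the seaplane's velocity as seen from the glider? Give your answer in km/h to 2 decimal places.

280.28 km/h

Taking east as x and north as y: seaplane velocity = (-98.312, 207.044) km/h; glider velocity = (90.600, 0.000) km/h.
Velocity of seaplane relative to glider = (-98.312, 207.044) − (90.600, 0.000) = (-188.912, 207.044) km/h.
Magnitude = |(-188.912, 207.044)| = 280.277 km/h.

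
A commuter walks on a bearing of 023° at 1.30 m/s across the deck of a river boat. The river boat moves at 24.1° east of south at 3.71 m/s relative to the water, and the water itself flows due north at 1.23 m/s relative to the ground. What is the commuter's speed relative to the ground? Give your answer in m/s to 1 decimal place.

In east/north components (m/s): commuter relative to river boat = (0.508, 1.197); river boat relative to water = (1.515, -3.387); water relative to ground = (0.000, 1.230).
Sum = (2.023, -0.960) m/s.
Speed = |(2.023, -0.960)| = 2.239 m/s.

2.2 m/s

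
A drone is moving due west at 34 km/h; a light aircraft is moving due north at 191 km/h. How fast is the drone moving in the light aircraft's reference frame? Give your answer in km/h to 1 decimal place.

Taking east as x and north as y: drone velocity = (-34.000, 0.000) km/h; light aircraft velocity = (0.000, 191.000) km/h.
Velocity of drone relative to light aircraft = (-34.000, 0.000) − (0.000, 191.000) = (-34.000, -191.000) km/h.
Magnitude = |(-34.000, -191.000)| = 194.003 km/h.

194.0 km/h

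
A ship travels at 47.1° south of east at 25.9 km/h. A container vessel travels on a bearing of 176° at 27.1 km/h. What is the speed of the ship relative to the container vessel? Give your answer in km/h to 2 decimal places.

17.68 km/h

Taking east as x and north as y: ship velocity = (17.631, -18.973) km/h; container vessel velocity = (1.890, -27.034) km/h.
Velocity of ship relative to container vessel = (17.631, -18.973) − (1.890, -27.034) = (15.740, 8.061) km/h.
Magnitude = |(15.740, 8.061)| = 17.684 km/h.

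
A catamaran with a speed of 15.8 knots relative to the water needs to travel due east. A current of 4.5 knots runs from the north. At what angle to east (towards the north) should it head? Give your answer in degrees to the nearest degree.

17°

The current pushes perpendicular to the desired track; the heading must have a component into the current equal to 4.5 knots: 15.8 sin θ = 4.5.
sin θ = 0.2848, so θ = 16.547°.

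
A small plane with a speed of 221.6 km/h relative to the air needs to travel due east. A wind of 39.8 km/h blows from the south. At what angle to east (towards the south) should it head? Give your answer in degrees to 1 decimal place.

10.3°

The wind pushes perpendicular to the desired track; the heading must have a component into the wind equal to 39.8 km/h: 221.6 sin θ = 39.8.
sin θ = 0.1796, so θ = 10.347°.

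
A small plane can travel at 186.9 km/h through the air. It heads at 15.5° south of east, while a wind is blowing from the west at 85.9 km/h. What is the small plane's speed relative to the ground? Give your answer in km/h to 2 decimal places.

270.65 km/h

Taking east as x and north as y: velocity relative to the air = (180.103, -49.947) km/h; the air relative to ground = (85.900, 0.000) km/h.
Velocity relative to ground = (180.103, -49.947) + (85.900, 0.000) = (266.003, -49.947) km/h.
Speed = |(266.003, -49.947)| = 270.651 km/h.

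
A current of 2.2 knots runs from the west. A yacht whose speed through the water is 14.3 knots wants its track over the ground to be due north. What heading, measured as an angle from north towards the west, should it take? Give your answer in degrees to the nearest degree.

The current pushes perpendicular to the desired track; the heading must have a component into the current equal to 2.2 knots: 14.3 sin θ = 2.2.
sin θ = 0.1538, so θ = 8.850°.

9°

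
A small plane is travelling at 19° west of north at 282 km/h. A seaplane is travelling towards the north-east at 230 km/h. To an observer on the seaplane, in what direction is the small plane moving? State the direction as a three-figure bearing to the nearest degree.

Taking east as x and north as y: small plane velocity = (-91.810, 266.636) km/h; seaplane velocity = (162.635, 162.635) km/h.
Velocity of small plane relative to seaplane = (-91.810, 266.636) − (162.635, 162.635) = (-254.445, 104.002) km/h.
Bearing = atan2(-254.44, 104.00) = 292.23° clockwise from north.

292°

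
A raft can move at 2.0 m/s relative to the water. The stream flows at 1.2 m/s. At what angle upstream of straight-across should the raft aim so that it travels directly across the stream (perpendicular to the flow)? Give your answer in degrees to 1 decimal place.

36.9°

To cancel the current, the upstream component of the raft's velocity must equal the flow: 2.0 sin θ = 1.2.
sin θ = 1.2 / 2.0 = 0.6000.
θ = arcsin(0.6000) = 36.870°.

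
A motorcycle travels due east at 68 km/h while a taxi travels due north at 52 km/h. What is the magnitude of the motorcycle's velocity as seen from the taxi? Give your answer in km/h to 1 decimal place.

85.6 km/h

Taking east as x and north as y: motorcycle velocity = (68.000, 0.000) km/h; taxi velocity = (0.000, 52.000) km/h.
Velocity of motorcycle relative to taxi = (68.000, 0.000) − (0.000, 52.000) = (68.000, -52.000) km/h.
Magnitude = |(68.000, -52.000)| = 85.604 km/h.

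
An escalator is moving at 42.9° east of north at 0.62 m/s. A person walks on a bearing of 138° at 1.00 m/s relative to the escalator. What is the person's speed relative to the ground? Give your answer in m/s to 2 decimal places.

1.13 m/s

Taking east as x and north as y: escalator velocity = (0.422, 0.454) m/s; person velocity relative to escalator = (0.669, -0.743) m/s.
Velocity relative to ground = (0.422, 0.454) + (0.669, -0.743) = (1.091, -0.289) m/s.
Speed = |(1.091, -0.289)| = 1.129 m/s.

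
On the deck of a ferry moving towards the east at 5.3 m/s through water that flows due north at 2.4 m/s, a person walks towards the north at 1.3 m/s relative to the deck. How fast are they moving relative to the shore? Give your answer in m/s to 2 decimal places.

6.46 m/s

In east/north components (m/s): person relative to ferry = (0.000, 1.300); ferry relative to water = (5.300, 0.000); water relative to ground = (0.000, 2.400).
Sum = (5.300, 3.700) m/s.
Speed = |(5.300, 3.700)| = 6.464 m/s.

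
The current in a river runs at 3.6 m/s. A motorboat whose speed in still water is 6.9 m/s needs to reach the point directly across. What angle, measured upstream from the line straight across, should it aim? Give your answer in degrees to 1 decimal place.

31.4°

To cancel the current, the upstream component of the motorboat's velocity must equal the flow: 6.9 sin θ = 3.6.
sin θ = 3.6 / 6.9 = 0.5217.
θ = arcsin(0.5217) = 31.449°.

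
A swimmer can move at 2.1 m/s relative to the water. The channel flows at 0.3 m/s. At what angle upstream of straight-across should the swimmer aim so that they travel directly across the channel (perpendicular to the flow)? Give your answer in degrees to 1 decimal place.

8.2°

To cancel the current, the upstream component of the swimmer's velocity must equal the flow: 2.1 sin θ = 0.3.
sin θ = 0.3 / 2.1 = 0.1429.
θ = arcsin(0.1429) = 8.213°.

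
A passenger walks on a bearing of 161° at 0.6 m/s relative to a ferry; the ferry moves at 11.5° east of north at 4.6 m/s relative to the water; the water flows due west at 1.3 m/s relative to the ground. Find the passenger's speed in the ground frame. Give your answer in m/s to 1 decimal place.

In east/north components (m/s): passenger relative to ferry = (0.195, -0.567); ferry relative to water = (0.917, 4.508); water relative to ground = (-1.300, 0.000).
Sum = (-0.188, 3.940) m/s.
Speed = |(-0.188, 3.940)| = 3.945 m/s.

3.9 m/s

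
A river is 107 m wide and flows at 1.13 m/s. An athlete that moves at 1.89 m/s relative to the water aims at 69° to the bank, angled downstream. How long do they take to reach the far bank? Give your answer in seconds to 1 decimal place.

The component of the athlete's velocity perpendicular to the bank is 1.89 × sin 69° = 1.764 m/s.
The flow acts along the bank and has no component across it.
Time = 107 / 1.764 = 60.642 s.

60.6 s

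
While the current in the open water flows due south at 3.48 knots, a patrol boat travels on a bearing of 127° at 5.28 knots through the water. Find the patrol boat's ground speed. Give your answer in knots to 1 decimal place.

Taking east as x and north as y: velocity relative to the water = (4.217, -3.178) knots; the water relative to ground = (0.000, -3.480) knots.
Velocity relative to ground = (4.217, -3.178) + (0.000, -3.480) = (4.217, -6.658) knots.
Speed = |(4.217, -6.658)| = 7.881 knots.

7.9 knots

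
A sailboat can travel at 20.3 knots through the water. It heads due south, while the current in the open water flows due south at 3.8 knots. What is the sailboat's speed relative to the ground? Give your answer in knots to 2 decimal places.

Taking east as x and north as y: velocity relative to the water = (0.000, -20.300) knots; the water relative to ground = (0.000, -3.800) knots.
Velocity relative to ground = (0.000, -20.300) + (0.000, -3.800) = (0.000, -24.100) knots.
Speed = |(0.000, -24.100)| = 24.100 knots.

24.10 knots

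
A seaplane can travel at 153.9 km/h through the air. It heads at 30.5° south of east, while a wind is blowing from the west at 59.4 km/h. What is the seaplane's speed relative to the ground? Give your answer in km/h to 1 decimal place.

Taking east as x and north as y: velocity relative to the air = (132.605, -78.110) km/h; the air relative to ground = (59.400, 0.000) km/h.
Velocity relative to ground = (132.605, -78.110) + (59.400, 0.000) = (192.005, -78.110) km/h.
Speed = |(192.005, -78.110)| = 207.285 km/h.

207.3 km/h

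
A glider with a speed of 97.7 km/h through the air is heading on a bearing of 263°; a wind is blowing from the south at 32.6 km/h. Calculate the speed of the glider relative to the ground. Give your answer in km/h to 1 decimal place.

99.2 km/h

Taking east as x and north as y: velocity relative to the air = (-96.972, -11.907) km/h; the air relative to ground = (0.000, 32.600) km/h.
Velocity relative to ground = (-96.972, -11.907) + (0.000, 32.600) = (-96.972, 20.693) km/h.
Speed = |(-96.972, 20.693)| = 99.155 km/h.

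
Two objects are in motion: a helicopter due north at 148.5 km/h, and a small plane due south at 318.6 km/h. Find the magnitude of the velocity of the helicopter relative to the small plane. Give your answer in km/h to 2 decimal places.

Taking east as x and north as y: helicopter velocity = (0.000, 148.500) km/h; small plane velocity = (0.000, -318.600) km/h.
Velocity of helicopter relative to small plane = (0.000, 148.500) − (0.000, -318.600) = (0.000, 467.100) km/h.
Magnitude = |(0.000, 467.100)| = 467.100 km/h.

467.10 km/h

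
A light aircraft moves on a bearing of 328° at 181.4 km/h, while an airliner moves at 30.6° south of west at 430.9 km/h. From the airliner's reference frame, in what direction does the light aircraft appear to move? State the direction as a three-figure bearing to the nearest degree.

Taking east as x and north as y: light aircraft velocity = (-96.127, 153.836) km/h; airliner velocity = (-370.894, -219.346) km/h.
Velocity of light aircraft relative to airliner = (-96.127, 153.836) − (-370.894, -219.346) = (274.766, 373.182) km/h.
Bearing = atan2(274.77, 373.18) = 36.36° clockwise from north.

036°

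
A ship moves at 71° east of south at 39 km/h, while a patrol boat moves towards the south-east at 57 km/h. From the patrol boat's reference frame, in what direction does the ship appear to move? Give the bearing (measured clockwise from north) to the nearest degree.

353°

Taking east as x and north as y: ship velocity = (36.875, -12.697) km/h; patrol boat velocity = (40.305, -40.305) km/h.
Velocity of ship relative to patrol boat = (36.875, -12.697) − (40.305, -40.305) = (-3.430, 27.608) km/h.
Bearing = atan2(-3.43, 27.61) = 352.92° clockwise from north.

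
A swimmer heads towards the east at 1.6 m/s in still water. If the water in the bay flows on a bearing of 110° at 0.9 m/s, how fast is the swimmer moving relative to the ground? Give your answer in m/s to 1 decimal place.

Taking east as x and north as y: velocity relative to the water = (1.600, 0.000) m/s; the water relative to ground = (0.846, -0.308) m/s.
Velocity relative to ground = (1.600, 0.000) + (0.846, -0.308) = (2.446, -0.308) m/s.
Speed = |(2.446, -0.308)| = 2.465 m/s.

2.5 m/s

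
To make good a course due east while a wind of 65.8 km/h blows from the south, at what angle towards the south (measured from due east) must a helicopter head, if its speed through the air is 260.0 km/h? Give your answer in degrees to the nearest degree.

The wind pushes perpendicular to the desired track; the heading must have a component into the wind equal to 65.8 km/h: 260.0 sin θ = 65.8.
sin θ = 0.2531, so θ = 14.660°.

15°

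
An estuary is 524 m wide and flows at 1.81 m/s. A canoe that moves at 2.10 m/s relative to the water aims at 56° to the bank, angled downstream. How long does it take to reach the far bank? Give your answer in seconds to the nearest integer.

301 s

The component of the canoe's velocity perpendicular to the bank is 2.10 × sin 56° = 1.741 m/s.
Only the cross-stream component determines the crossing time; the current contributes nothing perpendicular to the bank.
Time = 524 / 1.741 = 300.980 s.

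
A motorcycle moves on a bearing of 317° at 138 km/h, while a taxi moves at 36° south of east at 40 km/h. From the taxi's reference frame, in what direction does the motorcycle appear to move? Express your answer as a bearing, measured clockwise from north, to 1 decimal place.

314.5°

Taking east as x and north as y: motorcycle velocity = (-94.116, 100.927) km/h; taxi velocity = (32.361, -23.511) km/h.
Velocity of motorcycle relative to taxi = (-94.116, 100.927) − (32.361, -23.511) = (-126.476, 124.438) km/h.
Bearing = atan2(-126.48, 124.44) = 314.53° clockwise from north.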